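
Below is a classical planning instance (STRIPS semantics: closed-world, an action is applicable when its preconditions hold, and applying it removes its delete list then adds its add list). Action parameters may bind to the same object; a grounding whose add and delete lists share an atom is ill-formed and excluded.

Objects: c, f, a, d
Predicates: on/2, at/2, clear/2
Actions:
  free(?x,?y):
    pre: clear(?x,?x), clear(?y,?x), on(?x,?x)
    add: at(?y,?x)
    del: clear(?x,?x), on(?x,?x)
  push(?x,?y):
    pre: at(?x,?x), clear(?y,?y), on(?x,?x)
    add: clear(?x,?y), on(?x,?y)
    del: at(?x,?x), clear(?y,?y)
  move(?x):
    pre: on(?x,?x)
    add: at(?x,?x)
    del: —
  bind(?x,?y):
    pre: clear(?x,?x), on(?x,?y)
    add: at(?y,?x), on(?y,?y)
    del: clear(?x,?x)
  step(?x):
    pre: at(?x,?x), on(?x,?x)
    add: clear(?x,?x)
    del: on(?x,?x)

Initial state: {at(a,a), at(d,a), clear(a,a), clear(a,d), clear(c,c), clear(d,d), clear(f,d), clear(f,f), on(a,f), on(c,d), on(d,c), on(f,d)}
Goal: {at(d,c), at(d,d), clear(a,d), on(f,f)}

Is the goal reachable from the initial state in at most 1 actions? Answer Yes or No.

1. bind(c,d)  →  {at(a,a), at(d,a), at(d,c), clear(a,a), clear(a,d), clear(d,d), clear(f,d), clear(f,f), on(a,f), on(c,d), on(d,c), on(d,d), on(f,d)}
2. free(d,d)  →  {at(a,a), at(d,a), at(d,c), at(d,d), clear(a,a), clear(a,d), clear(f,d), clear(f,f), on(a,f), on(c,d), on(d,c), on(f,d)}
3. bind(a,f)  →  {at(a,a), at(d,a), at(d,c), at(d,d), at(f,a), clear(a,d), clear(f,d), clear(f,f), on(a,f), on(c,d), on(d,c), on(f,d), on(f,f)}
optimal plan length = 3; 3 > 1

No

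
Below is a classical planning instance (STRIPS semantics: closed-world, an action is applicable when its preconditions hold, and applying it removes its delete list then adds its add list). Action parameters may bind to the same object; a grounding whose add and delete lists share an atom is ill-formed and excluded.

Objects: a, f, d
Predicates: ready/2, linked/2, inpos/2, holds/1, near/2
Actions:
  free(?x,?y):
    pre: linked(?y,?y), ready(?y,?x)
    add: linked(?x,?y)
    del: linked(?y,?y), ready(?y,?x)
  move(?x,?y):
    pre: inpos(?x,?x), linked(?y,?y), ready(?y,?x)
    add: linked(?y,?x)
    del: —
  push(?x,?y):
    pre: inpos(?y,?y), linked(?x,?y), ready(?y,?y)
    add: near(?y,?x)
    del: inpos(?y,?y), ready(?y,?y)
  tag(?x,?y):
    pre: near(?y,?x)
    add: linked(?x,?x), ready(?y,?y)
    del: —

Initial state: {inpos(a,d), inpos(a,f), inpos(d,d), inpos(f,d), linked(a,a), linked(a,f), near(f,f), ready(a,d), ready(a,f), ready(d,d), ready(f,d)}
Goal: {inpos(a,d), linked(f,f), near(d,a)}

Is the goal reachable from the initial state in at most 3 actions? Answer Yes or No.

Yes

1. move(d,a)  →  {inpos(a,d), inpos(a,f), inpos(d,d), inpos(f,d), linked(a,a), linked(a,d), linked(a,f), near(f,f), ready(a,d), ready(a,f), ready(d,d), ready(f,d)}
2. push(a,d)  →  {inpos(a,d), inpos(a,f), inpos(f,d), linked(a,a), linked(a,d), linked(a,f), near(d,a), near(f,f), ready(a,d), ready(a,f), ready(f,d)}
3. tag(f,f)  →  {inpos(a,d), inpos(a,f), inpos(f,d), linked(a,a), linked(a,d), linked(a,f), linked(f,f), near(d,a), near(f,f), ready(a,d), ready(a,f), ready(f,d), ready(f,f)}
optimal plan length = 3; 3 ≤ 3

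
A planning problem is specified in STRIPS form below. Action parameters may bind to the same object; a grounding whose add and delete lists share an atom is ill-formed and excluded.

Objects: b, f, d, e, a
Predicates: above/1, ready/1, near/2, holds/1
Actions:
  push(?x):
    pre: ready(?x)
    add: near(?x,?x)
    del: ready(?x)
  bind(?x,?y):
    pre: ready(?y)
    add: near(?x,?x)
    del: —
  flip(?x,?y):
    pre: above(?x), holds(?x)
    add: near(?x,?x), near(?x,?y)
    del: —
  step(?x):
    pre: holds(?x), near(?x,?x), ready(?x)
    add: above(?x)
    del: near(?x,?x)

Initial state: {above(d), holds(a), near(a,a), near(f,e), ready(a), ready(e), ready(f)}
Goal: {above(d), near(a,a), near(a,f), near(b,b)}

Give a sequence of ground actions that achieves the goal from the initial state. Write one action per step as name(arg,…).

bind(b,f); step(a); flip(a,f)

1. bind(b,f)  →  {above(d), holds(a), near(a,a), near(b,b), near(f,e), ready(a), ready(e), ready(f)}
2. step(a)  →  {above(a), above(d), holds(a), near(b,b), near(f,e), ready(a), ready(e), ready(f)}
3. flip(a,f)  →  {above(a), above(d), holds(a), near(a,a), near(a,f), near(b,b), near(f,e), ready(a), ready(e), ready(f)}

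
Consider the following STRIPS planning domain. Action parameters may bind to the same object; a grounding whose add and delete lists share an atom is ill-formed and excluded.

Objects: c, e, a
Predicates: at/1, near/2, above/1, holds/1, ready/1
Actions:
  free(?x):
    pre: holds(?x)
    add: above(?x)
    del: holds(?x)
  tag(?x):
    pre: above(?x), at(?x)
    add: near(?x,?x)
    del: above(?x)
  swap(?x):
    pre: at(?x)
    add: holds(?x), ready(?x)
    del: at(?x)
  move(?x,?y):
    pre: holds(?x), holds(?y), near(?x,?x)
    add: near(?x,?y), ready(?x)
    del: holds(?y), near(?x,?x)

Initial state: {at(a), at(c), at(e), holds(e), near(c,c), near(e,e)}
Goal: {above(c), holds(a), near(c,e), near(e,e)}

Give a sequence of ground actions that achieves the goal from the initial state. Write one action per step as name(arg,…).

swap(c); swap(a); move(c,e); free(c)

1. swap(c)  →  {at(a), at(e), holds(c), holds(e), near(c,c), near(e,e), ready(c)}
2. swap(a)  →  {at(e), holds(a), holds(c), holds(e), near(c,c), near(e,e), ready(a), ready(c)}
3. move(c,e)  →  {at(e), holds(a), holds(c), near(c,e), near(e,e), ready(a), ready(c)}
4. free(c)  →  {above(c), at(e), holds(a), near(c,e), near(e,e), ready(a), ready(c)}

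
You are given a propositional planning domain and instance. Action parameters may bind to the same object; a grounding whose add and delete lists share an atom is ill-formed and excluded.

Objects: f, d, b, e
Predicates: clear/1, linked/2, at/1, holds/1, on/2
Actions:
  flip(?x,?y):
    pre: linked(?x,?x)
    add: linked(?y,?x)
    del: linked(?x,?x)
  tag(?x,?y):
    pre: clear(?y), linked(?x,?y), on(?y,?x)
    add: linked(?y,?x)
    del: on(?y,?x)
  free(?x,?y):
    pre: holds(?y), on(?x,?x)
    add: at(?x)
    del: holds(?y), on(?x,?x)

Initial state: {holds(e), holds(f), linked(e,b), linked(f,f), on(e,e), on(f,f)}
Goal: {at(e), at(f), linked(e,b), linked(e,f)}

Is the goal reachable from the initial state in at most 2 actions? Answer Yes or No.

No

1. flip(f,e)  →  {holds(e), holds(f), linked(e,b), linked(e,f), on(e,e), on(f,f)}
2. free(f,f)  →  {at(f), holds(e), linked(e,b), linked(e,f), on(e,e)}
3. free(e,e)  →  {at(e), at(f), linked(e,b), linked(e,f)}
optimal plan length = 3; 3 > 2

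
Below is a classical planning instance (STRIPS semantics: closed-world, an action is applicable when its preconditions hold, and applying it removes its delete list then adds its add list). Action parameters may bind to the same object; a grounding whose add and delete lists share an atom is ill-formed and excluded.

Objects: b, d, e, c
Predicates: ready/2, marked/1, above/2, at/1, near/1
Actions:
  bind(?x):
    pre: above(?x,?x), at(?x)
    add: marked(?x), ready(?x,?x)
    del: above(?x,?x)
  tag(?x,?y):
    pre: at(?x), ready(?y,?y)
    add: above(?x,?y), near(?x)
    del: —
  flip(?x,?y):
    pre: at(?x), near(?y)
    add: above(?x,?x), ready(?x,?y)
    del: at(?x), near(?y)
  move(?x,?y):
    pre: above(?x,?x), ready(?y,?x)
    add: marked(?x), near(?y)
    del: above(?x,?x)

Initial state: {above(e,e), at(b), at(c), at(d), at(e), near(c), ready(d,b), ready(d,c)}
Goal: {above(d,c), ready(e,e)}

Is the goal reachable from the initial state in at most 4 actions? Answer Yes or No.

1. bind(e)  →  {at(b), at(c), at(d), at(e), marked(e), near(c), ready(d,b), ready(d,c), ready(e,e)}
2. flip(c,c)  →  {above(c,c), at(b), at(d), at(e), marked(e), ready(c,c), ready(d,b), ready(d,c), ready(e,e)}
3. tag(d,c)  →  {above(c,c), above(d,c), at(b), at(d), at(e), marked(e), near(d), ready(c,c), ready(d,b), ready(d,c), ready(e,e)}
optimal plan length = 3; 3 ≤ 4

Yes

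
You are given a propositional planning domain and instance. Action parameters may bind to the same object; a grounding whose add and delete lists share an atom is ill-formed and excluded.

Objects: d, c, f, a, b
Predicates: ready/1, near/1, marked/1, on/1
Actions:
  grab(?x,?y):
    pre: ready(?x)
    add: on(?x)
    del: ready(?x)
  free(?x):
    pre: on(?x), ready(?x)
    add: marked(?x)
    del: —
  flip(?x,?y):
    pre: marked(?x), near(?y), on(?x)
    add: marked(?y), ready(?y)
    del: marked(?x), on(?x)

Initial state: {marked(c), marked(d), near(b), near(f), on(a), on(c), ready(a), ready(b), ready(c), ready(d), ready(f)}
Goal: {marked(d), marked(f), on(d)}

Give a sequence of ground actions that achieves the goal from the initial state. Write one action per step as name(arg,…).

grab(d,d); flip(c,f)

1. grab(d,d)  →  {marked(c), marked(d), near(b), near(f), on(a), on(c), on(d), ready(a), ready(b), ready(c), ready(f)}
2. flip(c,f)  →  {marked(d), marked(f), near(b), near(f), on(a), on(d), ready(a), ready(b), ready(c), ready(f)}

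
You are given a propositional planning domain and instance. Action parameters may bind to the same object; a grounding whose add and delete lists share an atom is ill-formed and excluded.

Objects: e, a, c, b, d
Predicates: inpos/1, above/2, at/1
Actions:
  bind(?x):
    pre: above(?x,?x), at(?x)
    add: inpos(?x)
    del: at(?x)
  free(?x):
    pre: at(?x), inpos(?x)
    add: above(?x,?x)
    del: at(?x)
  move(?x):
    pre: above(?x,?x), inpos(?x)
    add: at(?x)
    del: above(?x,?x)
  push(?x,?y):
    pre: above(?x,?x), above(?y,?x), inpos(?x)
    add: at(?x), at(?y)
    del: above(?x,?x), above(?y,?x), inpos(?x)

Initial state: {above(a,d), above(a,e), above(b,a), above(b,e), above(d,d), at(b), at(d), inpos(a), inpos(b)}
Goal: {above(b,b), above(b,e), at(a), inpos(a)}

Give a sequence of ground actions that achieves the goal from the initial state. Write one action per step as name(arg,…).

bind(d); free(b); push(d,a)

1. bind(d)  →  {above(a,d), above(a,e), above(b,a), above(b,e), above(d,d), at(b), inpos(a), inpos(b), inpos(d)}
2. free(b)  →  {above(a,d), above(a,e), above(b,a), above(b,b), above(b,e), above(d,d), inpos(a), inpos(b), inpos(d)}
3. push(d,a)  →  {above(a,e), above(b,a), above(b,b), above(b,e), at(a), at(d), inpos(a), inpos(b)}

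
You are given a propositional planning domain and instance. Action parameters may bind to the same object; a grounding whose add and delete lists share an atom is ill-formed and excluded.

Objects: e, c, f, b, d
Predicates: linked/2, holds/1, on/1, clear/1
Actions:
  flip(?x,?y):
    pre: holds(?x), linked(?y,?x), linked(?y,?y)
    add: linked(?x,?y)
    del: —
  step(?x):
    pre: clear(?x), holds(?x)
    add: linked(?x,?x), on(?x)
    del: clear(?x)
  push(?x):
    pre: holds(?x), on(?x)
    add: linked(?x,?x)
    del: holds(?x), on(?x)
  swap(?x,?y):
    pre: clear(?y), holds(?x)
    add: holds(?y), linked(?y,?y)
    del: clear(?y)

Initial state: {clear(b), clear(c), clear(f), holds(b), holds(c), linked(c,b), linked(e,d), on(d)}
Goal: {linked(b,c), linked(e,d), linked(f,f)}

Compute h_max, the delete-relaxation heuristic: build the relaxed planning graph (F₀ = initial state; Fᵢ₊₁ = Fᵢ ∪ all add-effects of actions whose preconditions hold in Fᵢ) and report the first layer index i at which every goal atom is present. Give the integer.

F0 = init (8 atoms)
F1 = F0 ∪ {holds(f), linked(b,b), linked(c,c), linked(f,f), on(b), on(c)}  (14 atoms)
F2 = F1 ∪ {linked(b,c), on(f)}  (16 atoms)
goal ⊆ F2  ⇒  h_max = 2

2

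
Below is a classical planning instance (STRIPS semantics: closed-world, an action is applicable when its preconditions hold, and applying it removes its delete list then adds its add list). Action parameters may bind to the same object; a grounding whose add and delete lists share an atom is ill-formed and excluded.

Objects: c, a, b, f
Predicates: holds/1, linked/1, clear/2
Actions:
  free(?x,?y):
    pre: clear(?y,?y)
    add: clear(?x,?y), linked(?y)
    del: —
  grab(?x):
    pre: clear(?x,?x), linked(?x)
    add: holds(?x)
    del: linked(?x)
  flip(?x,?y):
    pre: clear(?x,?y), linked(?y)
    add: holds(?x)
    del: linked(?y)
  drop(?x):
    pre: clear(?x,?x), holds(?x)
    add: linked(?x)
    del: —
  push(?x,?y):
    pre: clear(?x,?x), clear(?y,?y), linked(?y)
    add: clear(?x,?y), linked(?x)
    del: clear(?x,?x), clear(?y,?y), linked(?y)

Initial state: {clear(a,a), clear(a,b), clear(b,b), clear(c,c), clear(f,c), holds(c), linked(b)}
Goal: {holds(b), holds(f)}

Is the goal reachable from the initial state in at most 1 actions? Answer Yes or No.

1. free(c,c)  →  {clear(a,a), clear(a,b), clear(b,b), clear(c,c), clear(f,c), holds(c), linked(b), linked(c)}
2. grab(b)  →  {clear(a,a), clear(a,b), clear(b,b), clear(c,c), clear(f,c), holds(b), holds(c), linked(c)}
3. flip(f,c)  →  {clear(a,a), clear(a,b), clear(b,b), clear(c,c), clear(f,c), holds(b), holds(c), holds(f)}
optimal plan length = 3; 3 > 1

No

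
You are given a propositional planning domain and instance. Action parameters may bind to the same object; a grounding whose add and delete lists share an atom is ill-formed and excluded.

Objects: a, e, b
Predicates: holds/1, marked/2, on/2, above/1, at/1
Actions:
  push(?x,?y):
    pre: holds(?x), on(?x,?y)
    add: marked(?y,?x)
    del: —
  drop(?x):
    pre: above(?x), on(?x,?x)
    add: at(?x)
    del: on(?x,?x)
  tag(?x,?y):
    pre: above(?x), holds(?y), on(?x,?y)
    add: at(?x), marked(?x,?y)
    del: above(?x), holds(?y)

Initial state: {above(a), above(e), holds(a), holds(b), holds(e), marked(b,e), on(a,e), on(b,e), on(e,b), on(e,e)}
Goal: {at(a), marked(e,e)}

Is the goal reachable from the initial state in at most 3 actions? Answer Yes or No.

Yes

1. push(e,e)  →  {above(a), above(e), holds(a), holds(b), holds(e), marked(b,e), marked(e,e), on(a,e), on(b,e), on(e,b), on(e,e)}
2. tag(a,e)  →  {above(e), at(a), holds(a), holds(b), marked(a,e), marked(b,e), marked(e,e), on(a,e), on(b,e), on(e,b), on(e,e)}
optimal plan length = 2; 2 ≤ 3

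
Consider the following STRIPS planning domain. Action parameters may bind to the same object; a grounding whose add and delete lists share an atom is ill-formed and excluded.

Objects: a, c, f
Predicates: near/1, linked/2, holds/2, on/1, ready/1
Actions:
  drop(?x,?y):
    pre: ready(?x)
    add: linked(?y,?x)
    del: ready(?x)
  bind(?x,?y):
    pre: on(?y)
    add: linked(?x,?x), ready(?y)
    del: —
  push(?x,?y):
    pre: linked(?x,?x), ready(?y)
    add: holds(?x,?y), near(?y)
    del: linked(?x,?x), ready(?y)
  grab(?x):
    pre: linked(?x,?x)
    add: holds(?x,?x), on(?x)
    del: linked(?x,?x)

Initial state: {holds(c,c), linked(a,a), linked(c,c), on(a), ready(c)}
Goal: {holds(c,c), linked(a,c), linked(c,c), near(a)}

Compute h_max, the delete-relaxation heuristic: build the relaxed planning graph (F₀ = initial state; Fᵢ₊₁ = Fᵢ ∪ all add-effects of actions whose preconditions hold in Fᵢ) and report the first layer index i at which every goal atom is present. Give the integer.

F0 = init (5 atoms)
F1 = F0 ∪ {holds(a,a), holds(a,c), linked(a,c), linked(f,c), linked(f,f), near(c), on(c), ready(a)}  (13 atoms)
F2 = F1 ∪ {holds(c,a), holds(f,a), holds(f,c), holds(f,f), linked(c,a), linked(f,a), near(a), on(f)}  (21 atoms)
goal ⊆ F2  ⇒  h_max = 2

2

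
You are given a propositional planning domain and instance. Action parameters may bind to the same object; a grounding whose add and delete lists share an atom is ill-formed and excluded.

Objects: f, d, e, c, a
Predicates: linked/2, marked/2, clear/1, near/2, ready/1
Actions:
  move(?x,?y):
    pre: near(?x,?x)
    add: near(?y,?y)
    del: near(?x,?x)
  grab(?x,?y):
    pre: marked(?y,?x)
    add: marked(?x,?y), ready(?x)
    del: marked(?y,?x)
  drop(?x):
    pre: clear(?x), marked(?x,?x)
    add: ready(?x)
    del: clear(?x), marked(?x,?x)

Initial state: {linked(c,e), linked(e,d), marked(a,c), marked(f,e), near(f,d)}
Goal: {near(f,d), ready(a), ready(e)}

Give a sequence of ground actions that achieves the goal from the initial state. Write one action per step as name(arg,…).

1. grab(e,f)  →  {linked(c,e), linked(e,d), marked(a,c), marked(e,f), near(f,d), ready(e)}
2. grab(c,a)  →  {linked(c,e), linked(e,d), marked(c,a), marked(e,f), near(f,d), ready(c), ready(e)}
3. grab(a,c)  →  {linked(c,e), linked(e,d), marked(a,c), marked(e,f), near(f,d), ready(a), ready(c), ready(e)}

grab(e,f); grab(c,a); grab(a,c)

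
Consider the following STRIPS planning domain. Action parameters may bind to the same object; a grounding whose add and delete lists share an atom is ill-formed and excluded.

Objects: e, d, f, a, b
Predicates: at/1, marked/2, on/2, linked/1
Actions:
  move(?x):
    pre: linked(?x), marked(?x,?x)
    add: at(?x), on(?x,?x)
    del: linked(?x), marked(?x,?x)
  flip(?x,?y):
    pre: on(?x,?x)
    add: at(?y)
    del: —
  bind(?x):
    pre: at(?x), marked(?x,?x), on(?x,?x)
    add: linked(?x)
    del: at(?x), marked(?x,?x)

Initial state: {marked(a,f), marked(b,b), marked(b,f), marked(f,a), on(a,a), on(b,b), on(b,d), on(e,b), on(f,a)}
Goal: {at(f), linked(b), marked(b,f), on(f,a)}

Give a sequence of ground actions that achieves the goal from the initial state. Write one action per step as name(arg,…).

flip(a,f); flip(a,b); bind(b)

1. flip(a,f)  →  {at(f), marked(a,f), marked(b,b), marked(b,f), marked(f,a), on(a,a), on(b,b), on(b,d), on(e,b), on(f,a)}
2. flip(a,b)  →  {at(b), at(f), marked(a,f), marked(b,b), marked(b,f), marked(f,a), on(a,a), on(b,b), on(b,d), on(e,b), on(f,a)}
3. bind(b)  →  {at(f), linked(b), marked(a,f), marked(b,f), marked(f,a), on(a,a), on(b,b), on(b,d), on(e,b), on(f,a)}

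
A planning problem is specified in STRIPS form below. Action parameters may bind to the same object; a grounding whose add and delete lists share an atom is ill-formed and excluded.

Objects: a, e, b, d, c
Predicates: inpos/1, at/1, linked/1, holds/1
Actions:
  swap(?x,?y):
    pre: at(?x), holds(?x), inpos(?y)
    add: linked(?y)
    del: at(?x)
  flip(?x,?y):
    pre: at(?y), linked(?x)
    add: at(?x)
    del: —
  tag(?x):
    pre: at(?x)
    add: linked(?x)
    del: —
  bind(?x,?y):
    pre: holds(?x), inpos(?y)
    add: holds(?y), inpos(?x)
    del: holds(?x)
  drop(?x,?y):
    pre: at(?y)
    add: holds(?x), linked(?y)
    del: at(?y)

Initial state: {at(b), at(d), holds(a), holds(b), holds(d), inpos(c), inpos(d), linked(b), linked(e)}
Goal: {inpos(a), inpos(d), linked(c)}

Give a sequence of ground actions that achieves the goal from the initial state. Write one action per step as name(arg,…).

1. swap(b,c)  →  {at(d), holds(a), holds(b), holds(d), inpos(c), inpos(d), linked(b), linked(c), linked(e)}
2. bind(a,d)  →  {at(d), holds(b), holds(d), inpos(a), inpos(c), inpos(d), linked(b), linked(c), linked(e)}

swap(b,c); bind(a,d)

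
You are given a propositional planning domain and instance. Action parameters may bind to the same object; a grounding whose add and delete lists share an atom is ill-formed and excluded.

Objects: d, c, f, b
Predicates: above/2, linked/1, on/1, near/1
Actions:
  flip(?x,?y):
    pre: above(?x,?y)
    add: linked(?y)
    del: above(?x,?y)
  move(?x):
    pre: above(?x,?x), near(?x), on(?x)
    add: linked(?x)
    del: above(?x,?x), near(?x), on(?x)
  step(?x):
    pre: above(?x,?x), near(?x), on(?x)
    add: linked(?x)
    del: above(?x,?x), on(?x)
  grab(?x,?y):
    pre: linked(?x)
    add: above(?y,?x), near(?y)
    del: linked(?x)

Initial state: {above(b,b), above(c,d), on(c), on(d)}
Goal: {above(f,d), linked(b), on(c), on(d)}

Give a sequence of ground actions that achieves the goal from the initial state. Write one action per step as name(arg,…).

1. flip(c,d)  →  {above(b,b), linked(d), on(c), on(d)}
2. flip(b,b)  →  {linked(b), linked(d), on(c), on(d)}
3. grab(d,f)  →  {above(f,d), linked(b), near(f), on(c), on(d)}

flip(c,d); flip(b,b); grab(d,f)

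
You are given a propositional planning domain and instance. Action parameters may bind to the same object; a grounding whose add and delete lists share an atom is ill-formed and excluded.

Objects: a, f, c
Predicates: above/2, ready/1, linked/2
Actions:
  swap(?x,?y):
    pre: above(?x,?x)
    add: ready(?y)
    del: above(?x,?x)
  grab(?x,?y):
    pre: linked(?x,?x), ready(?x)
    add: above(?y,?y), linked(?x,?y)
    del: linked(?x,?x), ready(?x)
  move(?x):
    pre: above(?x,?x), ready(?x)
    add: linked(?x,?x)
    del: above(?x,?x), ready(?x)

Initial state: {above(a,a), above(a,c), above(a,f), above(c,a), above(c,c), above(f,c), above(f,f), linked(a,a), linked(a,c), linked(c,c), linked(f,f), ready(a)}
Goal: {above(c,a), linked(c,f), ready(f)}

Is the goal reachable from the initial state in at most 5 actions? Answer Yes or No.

Yes

1. swap(a,f)  →  {above(a,c), above(a,f), above(c,a), above(c,c), above(f,c), above(f,f), linked(a,a), linked(a,c), linked(c,c), linked(f,f), ready(a), ready(f)}
2. swap(f,c)  →  {above(a,c), above(a,f), above(c,a), above(c,c), above(f,c), linked(a,a), linked(a,c), linked(c,c), linked(f,f), ready(a), ready(c), ready(f)}
3. grab(c,f)  →  {above(a,c), above(a,f), above(c,a), above(c,c), above(f,c), above(f,f), linked(a,a), linked(a,c), linked(c,f), linked(f,f), ready(a), ready(f)}
optimal plan length = 3; 3 ≤ 5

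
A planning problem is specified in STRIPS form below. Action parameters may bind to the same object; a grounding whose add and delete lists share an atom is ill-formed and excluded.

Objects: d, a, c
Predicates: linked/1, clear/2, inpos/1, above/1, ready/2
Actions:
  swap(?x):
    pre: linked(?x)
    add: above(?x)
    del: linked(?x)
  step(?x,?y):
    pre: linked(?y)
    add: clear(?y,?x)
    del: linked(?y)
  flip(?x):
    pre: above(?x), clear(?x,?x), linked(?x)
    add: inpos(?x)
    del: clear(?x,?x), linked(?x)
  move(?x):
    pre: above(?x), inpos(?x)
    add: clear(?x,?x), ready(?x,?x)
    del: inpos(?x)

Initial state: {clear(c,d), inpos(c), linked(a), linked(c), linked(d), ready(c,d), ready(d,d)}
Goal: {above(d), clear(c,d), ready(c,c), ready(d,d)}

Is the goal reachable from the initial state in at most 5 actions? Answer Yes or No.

1. swap(d)  →  {above(d), clear(c,d), inpos(c), linked(a), linked(c), ready(c,d), ready(d,d)}
2. swap(c)  →  {above(c), above(d), clear(c,d), inpos(c), linked(a), ready(c,d), ready(d,d)}
3. move(c)  →  {above(c), above(d), clear(c,c), clear(c,d), linked(a), ready(c,c), ready(c,d), ready(d,d)}
optimal plan length = 3; 3 ≤ 5

Yes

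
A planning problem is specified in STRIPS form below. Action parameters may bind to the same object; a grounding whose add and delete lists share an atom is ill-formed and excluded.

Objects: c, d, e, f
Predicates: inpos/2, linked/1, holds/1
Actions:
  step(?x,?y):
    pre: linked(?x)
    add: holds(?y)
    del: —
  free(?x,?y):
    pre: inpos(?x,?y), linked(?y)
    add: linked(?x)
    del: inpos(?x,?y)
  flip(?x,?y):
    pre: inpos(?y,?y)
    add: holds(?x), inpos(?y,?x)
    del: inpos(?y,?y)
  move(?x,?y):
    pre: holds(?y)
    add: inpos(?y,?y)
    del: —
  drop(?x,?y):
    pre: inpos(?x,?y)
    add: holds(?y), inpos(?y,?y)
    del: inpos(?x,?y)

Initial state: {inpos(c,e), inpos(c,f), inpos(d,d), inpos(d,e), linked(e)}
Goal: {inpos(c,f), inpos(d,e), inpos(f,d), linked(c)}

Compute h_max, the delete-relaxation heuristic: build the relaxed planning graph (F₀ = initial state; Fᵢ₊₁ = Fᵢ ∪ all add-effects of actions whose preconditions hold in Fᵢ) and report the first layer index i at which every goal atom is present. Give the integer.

F0 = init (5 atoms)
F1 = F0 ∪ {holds(c), holds(d), holds(e), holds(f), inpos(d,c), inpos(d,f), inpos(e,e), inpos(f,f), linked(c), linked(d)}  (15 atoms)
F2 = F1 ∪ {inpos(c,c), inpos(e,c), inpos(e,d), inpos(e,f), inpos(f,c), inpos(f,d), inpos(f,e)}  (22 atoms)
goal ⊆ F2  ⇒  h_max = 2

2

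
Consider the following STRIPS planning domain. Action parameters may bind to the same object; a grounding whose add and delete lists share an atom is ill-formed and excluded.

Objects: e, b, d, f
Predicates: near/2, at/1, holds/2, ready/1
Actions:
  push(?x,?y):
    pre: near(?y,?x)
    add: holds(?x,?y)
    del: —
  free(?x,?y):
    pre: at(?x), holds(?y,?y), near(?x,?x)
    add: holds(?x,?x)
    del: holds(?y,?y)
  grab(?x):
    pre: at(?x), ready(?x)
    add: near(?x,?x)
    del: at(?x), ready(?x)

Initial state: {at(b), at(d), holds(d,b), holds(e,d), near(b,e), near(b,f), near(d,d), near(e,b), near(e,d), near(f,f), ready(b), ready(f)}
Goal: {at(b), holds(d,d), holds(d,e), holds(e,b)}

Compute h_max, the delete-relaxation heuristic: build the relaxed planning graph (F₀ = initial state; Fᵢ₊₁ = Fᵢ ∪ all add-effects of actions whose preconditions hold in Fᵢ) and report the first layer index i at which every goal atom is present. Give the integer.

1

F0 = init (12 atoms)
F1 = F0 ∪ {holds(b,e), holds(d,d), holds(d,e), holds(e,b), holds(f,b), holds(f,f), near(b,b)}  (19 atoms)
goal ⊆ F1  ⇒  h_max = 1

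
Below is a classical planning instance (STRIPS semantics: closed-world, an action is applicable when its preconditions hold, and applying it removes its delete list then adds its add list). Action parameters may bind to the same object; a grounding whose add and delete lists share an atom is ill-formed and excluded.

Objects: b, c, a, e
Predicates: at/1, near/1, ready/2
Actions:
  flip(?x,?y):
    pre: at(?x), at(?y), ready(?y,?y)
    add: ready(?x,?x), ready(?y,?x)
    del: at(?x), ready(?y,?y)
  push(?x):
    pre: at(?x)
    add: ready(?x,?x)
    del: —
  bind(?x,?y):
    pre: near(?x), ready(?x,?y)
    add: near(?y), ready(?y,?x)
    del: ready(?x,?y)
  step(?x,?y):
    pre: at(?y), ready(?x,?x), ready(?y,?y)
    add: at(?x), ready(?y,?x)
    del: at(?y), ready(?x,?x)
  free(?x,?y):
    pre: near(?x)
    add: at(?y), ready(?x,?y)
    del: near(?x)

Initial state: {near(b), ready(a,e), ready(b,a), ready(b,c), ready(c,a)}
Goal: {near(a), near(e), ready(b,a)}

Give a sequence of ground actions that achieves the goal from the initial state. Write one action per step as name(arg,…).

1. bind(b,c)  →  {near(b), near(c), ready(a,e), ready(b,a), ready(c,a), ready(c,b)}
2. bind(c,a)  →  {near(a), near(b), near(c), ready(a,c), ready(a,e), ready(b,a), ready(c,b)}
3. bind(a,e)  →  {near(a), near(b), near(c), near(e), ready(a,c), ready(b,a), ready(c,b), ready(e,a)}

bind(b,c); bind(c,a); bind(a,e)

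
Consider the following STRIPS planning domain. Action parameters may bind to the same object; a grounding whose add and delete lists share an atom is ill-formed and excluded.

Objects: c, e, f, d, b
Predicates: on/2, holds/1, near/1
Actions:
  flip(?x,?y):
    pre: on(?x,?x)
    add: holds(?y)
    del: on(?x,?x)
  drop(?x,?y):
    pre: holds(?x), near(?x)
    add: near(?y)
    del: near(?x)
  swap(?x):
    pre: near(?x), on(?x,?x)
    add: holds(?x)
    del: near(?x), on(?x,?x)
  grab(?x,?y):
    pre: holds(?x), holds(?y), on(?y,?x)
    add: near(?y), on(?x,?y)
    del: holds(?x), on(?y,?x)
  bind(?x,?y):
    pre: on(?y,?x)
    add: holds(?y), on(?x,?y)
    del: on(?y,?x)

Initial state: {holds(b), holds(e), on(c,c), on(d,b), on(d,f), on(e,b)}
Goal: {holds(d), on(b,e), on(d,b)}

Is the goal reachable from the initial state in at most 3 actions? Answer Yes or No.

Yes

1. flip(c,d)  →  {holds(b), holds(d), holds(e), on(d,b), on(d,f), on(e,b)}
2. grab(b,e)  →  {holds(d), holds(e), near(e), on(b,e), on(d,b), on(d,f)}
optimal plan length = 2; 2 ≤ 3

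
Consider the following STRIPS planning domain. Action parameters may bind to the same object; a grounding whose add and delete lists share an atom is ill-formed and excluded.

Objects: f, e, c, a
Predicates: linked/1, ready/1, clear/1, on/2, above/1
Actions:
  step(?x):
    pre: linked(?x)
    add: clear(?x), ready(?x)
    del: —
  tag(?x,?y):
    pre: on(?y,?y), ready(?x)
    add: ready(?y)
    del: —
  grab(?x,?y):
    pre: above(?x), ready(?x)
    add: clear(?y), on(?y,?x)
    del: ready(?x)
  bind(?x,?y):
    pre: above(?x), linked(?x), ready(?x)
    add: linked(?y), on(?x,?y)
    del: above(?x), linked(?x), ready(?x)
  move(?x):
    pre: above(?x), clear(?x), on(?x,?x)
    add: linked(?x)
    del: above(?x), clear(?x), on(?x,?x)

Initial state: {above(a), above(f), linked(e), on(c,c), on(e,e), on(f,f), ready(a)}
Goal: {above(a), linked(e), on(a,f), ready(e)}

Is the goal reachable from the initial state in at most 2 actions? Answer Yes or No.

No

1. step(e)  →  {above(a), above(f), clear(e), linked(e), on(c,c), on(e,e), on(f,f), ready(a), ready(e)}
2. tag(e,f)  →  {above(a), above(f), clear(e), linked(e), on(c,c), on(e,e), on(f,f), ready(a), ready(e), ready(f)}
3. grab(f,a)  →  {above(a), above(f), clear(a), clear(e), linked(e), on(a,f), on(c,c), on(e,e), on(f,f), ready(a), ready(e)}
optimal plan length = 3; 3 > 2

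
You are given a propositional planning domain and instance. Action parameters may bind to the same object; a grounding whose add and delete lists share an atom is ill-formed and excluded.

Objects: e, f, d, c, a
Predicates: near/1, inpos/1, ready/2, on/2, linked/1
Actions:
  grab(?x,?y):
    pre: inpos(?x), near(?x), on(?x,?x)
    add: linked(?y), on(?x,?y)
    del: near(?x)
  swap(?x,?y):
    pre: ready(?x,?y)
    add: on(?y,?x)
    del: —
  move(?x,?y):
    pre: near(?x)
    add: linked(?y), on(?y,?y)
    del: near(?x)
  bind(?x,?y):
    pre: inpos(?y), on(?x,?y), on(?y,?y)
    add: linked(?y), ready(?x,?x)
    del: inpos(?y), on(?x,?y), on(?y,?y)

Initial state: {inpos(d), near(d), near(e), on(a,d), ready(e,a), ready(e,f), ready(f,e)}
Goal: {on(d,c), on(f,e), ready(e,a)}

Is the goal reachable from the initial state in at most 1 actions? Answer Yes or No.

No

1. swap(e,f)  →  {inpos(d), near(d), near(e), on(a,d), on(f,e), ready(e,a), ready(e,f), ready(f,e)}
2. move(e,d)  →  {inpos(d), linked(d), near(d), on(a,d), on(d,d), on(f,e), ready(e,a), ready(e,f), ready(f,e)}
3. grab(d,c)  →  {inpos(d), linked(c), linked(d), on(a,d), on(d,c), on(d,d), on(f,e), ready(e,a), ready(e,f), ready(f,e)}
optimal plan length = 3; 3 > 1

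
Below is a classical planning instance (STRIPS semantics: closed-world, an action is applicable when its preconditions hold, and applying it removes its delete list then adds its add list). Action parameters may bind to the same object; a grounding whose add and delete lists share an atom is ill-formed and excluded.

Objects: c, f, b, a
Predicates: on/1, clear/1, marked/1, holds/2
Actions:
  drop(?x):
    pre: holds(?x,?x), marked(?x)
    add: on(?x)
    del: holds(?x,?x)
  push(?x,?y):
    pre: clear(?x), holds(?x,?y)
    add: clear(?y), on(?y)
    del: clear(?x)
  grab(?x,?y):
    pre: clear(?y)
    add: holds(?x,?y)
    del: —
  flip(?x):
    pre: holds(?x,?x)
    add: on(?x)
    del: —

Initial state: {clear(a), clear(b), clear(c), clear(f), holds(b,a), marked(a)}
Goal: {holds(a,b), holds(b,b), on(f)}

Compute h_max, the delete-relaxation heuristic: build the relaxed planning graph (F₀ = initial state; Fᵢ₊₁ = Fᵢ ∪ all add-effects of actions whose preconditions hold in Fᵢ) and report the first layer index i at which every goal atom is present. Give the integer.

F0 = init (6 atoms)
F1 = F0 ∪ {holds(a,a), holds(a,b), holds(a,c), holds(a,f), holds(b,b), holds(b,c), holds(b,f), holds(c,a), holds(c,b), holds(c,c), holds(c,f), holds(f,a), holds(f,b), holds(f,c), holds(f,f), on(a)}  (22 atoms)
F2 = F1 ∪ {on(b), on(c), on(f)}  (25 atoms)
goal ⊆ F2  ⇒  h_max = 2

2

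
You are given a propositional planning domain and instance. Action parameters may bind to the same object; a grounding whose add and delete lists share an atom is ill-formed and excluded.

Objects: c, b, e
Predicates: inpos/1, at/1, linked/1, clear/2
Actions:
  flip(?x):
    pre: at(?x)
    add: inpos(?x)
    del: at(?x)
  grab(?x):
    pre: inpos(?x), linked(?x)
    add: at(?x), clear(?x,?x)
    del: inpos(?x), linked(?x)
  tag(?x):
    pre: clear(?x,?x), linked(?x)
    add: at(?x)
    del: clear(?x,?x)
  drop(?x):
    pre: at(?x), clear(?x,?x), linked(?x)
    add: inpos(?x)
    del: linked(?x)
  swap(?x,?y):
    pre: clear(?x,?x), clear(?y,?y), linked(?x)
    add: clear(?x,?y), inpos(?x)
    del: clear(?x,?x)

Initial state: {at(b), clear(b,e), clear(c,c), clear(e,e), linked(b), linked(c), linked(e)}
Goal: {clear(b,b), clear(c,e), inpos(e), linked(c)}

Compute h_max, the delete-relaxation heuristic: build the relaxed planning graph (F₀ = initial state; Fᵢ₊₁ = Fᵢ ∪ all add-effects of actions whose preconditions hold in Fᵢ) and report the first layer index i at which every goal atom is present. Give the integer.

2

F0 = init (7 atoms)
F1 = F0 ∪ {at(c), at(e), clear(c,e), clear(e,c), inpos(b), inpos(c), inpos(e)}  (14 atoms)
F2 = F1 ∪ {clear(b,b)}  (15 atoms)
goal ⊆ F2  ⇒  h_max = 2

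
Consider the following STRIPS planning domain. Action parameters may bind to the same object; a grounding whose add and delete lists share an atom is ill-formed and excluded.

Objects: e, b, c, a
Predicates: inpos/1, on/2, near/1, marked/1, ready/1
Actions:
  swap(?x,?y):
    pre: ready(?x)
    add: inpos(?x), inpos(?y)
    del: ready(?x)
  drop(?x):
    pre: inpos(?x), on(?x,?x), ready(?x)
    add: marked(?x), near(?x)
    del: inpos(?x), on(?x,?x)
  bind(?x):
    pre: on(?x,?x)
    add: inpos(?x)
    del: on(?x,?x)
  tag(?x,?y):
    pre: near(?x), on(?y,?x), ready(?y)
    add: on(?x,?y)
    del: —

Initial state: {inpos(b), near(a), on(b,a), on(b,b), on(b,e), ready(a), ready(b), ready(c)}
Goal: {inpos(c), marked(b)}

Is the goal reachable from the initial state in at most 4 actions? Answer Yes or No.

Yes

1. swap(c,e)  →  {inpos(b), inpos(c), inpos(e), near(a), on(b,a), on(b,b), on(b,e), ready(a), ready(b)}
2. drop(b)  →  {inpos(c), inpos(e), marked(b), near(a), near(b), on(b,a), on(b,e), ready(a), ready(b)}
optimal plan length = 2; 2 ≤ 4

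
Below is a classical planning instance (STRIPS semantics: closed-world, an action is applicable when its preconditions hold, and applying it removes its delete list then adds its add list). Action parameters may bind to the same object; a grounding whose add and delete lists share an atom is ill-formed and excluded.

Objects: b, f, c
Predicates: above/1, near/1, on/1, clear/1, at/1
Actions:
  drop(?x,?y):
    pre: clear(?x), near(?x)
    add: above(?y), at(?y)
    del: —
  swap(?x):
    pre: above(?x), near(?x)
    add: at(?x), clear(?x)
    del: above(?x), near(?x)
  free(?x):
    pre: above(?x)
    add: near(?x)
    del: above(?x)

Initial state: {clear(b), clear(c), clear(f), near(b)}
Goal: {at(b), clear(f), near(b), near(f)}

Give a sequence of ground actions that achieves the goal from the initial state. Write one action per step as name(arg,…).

1. drop(b,b)  →  {above(b), at(b), clear(b), clear(c), clear(f), near(b)}
2. drop(b,f)  →  {above(b), above(f), at(b), at(f), clear(b), clear(c), clear(f), near(b)}
3. free(f)  →  {above(b), at(b), at(f), clear(b), clear(c), clear(f), near(b), near(f)}

drop(b,b); drop(b,f); free(f)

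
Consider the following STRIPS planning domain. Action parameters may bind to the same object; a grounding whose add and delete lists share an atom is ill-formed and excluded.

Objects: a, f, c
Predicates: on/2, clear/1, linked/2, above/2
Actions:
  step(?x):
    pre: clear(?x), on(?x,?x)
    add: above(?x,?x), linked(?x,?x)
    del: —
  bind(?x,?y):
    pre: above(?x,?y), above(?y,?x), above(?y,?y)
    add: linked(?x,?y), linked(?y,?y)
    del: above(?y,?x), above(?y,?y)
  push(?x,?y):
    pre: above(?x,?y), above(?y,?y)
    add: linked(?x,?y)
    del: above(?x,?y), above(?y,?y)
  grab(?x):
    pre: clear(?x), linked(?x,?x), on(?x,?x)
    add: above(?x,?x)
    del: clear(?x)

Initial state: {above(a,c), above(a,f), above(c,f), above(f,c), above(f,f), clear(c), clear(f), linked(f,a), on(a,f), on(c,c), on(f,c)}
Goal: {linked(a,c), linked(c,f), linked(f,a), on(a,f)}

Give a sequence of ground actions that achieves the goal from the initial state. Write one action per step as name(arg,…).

step(c); bind(c,f); push(a,c)

1. step(c)  →  {above(a,c), above(a,f), above(c,c), above(c,f), above(f,c), above(f,f), clear(c), clear(f), linked(c,c), linked(f,a), on(a,f), on(c,c), on(f,c)}
2. bind(c,f)  →  {above(a,c), above(a,f), above(c,c), above(c,f), clear(c), clear(f), linked(c,c), linked(c,f), linked(f,a), linked(f,f), on(a,f), on(c,c), on(f,c)}
3. push(a,c)  →  {above(a,f), above(c,f), clear(c), clear(f), linked(a,c), linked(c,c), linked(c,f), linked(f,a), linked(f,f), on(a,f), on(c,c), on(f,c)}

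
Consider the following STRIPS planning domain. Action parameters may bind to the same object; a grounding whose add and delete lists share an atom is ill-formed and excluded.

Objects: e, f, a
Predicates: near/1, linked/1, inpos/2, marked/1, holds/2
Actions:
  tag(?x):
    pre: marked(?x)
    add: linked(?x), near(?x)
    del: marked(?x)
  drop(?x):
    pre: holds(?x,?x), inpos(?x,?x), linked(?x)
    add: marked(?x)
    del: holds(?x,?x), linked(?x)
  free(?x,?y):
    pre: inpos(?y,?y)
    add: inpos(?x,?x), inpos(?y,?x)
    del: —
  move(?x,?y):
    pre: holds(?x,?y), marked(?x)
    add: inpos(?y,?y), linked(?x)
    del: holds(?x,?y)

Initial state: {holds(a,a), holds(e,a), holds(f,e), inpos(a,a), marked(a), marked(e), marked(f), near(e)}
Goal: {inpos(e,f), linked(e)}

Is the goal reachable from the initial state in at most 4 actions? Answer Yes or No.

Yes

1. tag(e)  →  {holds(a,a), holds(e,a), holds(f,e), inpos(a,a), linked(e), marked(a), marked(f), near(e)}
2. free(e,a)  →  {holds(a,a), holds(e,a), holds(f,e), inpos(a,a), inpos(a,e), inpos(e,e), linked(e), marked(a), marked(f), near(e)}
3. free(f,e)  →  {holds(a,a), holds(e,a), holds(f,e), inpos(a,a), inpos(a,e), inpos(e,e), inpos(e,f), inpos(f,f), linked(e), marked(a), marked(f), near(e)}
optimal plan length = 3; 3 ≤ 4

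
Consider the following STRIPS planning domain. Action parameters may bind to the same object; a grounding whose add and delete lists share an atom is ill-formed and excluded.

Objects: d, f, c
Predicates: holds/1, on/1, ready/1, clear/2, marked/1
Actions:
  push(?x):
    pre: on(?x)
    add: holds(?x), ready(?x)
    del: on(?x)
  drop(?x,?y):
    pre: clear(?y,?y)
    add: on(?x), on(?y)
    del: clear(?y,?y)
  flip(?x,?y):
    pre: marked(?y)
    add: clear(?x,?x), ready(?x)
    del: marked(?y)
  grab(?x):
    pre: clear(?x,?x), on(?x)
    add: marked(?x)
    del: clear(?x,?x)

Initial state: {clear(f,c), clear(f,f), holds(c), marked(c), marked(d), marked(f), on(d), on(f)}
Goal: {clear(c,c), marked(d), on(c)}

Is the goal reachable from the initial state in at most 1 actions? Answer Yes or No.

1. drop(c,f)  →  {clear(f,c), holds(c), marked(c), marked(d), marked(f), on(c), on(d), on(f)}
2. flip(c,f)  →  {clear(c,c), clear(f,c), holds(c), marked(c), marked(d), on(c), on(d), on(f), ready(c)}
optimal plan length = 2; 2 > 1

No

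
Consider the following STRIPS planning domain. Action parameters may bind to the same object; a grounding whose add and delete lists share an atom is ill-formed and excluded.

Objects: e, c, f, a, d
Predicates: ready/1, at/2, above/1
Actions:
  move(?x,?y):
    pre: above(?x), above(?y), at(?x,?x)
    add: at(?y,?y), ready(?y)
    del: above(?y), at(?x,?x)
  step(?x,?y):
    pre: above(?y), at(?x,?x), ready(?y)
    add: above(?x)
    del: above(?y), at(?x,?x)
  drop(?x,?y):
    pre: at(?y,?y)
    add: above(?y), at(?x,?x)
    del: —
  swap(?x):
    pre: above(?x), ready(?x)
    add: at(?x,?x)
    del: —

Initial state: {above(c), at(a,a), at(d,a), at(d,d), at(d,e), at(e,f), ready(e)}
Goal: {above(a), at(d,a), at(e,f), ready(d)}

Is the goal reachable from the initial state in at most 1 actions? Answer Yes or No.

1. drop(e,a)  →  {above(a), above(c), at(a,a), at(d,a), at(d,d), at(d,e), at(e,e), at(e,f), ready(e)}
2. drop(e,d)  →  {above(a), above(c), above(d), at(a,a), at(d,a), at(d,d), at(d,e), at(e,e), at(e,f), ready(e)}
3. move(a,d)  →  {above(a), above(c), at(d,a), at(d,d), at(d,e), at(e,e), at(e,f), ready(d), ready(e)}
optimal plan length = 3; 3 > 1

No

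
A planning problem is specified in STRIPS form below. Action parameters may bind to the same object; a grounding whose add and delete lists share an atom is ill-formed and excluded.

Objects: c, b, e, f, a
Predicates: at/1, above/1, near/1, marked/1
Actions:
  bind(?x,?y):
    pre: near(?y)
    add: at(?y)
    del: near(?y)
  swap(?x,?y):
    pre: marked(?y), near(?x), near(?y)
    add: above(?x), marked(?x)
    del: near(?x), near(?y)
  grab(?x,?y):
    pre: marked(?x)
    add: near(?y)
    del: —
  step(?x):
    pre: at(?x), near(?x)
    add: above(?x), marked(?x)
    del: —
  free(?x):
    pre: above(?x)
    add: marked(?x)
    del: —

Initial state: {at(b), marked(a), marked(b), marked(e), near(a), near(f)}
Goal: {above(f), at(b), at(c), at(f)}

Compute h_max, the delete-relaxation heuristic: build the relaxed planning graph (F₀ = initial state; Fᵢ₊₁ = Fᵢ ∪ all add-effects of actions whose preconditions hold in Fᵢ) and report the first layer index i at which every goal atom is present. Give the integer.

2

F0 = init (6 atoms)
F1 = F0 ∪ {above(a), above(f), at(a), at(f), marked(f), near(b), near(c), near(e)}  (14 atoms)
F2 = F1 ∪ {above(b), above(c), above(e), at(c), at(e), marked(c)}  (20 atoms)
goal ⊆ F2  ⇒  h_max = 2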